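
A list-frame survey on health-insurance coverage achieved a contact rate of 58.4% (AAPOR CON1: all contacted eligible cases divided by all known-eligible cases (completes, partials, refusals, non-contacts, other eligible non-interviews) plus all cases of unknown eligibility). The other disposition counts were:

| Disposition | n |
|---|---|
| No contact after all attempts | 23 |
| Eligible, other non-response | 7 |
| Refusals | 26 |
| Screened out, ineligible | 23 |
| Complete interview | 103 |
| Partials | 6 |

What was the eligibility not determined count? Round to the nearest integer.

Numerator → 103 + 6 + 26 + 7 = 142
CON1 = 142 / D = 0.584
D = 142 / 0.584 = 243.2
Rest of base = 165
eligibility not determined = 243.2 − 165 ≈ 78

78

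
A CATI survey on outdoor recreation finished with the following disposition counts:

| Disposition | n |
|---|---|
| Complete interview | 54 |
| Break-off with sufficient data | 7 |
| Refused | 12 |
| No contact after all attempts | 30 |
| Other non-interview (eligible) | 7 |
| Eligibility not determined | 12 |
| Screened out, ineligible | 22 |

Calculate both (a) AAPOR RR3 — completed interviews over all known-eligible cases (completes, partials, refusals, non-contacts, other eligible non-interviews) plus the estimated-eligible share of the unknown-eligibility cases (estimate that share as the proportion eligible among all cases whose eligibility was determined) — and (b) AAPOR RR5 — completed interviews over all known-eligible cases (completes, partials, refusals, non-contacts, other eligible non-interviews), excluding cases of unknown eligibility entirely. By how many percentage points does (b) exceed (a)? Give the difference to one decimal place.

4.1

Numerator: 54
Known eligible: 54 + 7 + 12 + 30 + 7 = 110
e = 110 / (110 + 22) = 110 / 132 = 0.8333
Eligible share of unknowns: 0.8333 × 12 = 10.00
Base: 110 + 10.00 = 120.00
RR3 = 54 / 120.00 = 0.4500
Base: 54 + 7 + 12 + 30 + 7 = 110
RR5 = 54 / 110 = 0.4909
Difference = 49.09 − 45.00 = 4.09 percentage points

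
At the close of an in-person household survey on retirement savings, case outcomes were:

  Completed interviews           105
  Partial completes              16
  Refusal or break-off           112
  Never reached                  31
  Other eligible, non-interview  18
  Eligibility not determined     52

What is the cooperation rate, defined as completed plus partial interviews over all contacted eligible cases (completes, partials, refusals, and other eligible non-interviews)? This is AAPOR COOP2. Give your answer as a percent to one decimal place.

Top = 105 + 16 = 121
Base = 105 + 16 + 112 + 18 = 251
COOP2 = 121 / 251 = 0.4821

48.2%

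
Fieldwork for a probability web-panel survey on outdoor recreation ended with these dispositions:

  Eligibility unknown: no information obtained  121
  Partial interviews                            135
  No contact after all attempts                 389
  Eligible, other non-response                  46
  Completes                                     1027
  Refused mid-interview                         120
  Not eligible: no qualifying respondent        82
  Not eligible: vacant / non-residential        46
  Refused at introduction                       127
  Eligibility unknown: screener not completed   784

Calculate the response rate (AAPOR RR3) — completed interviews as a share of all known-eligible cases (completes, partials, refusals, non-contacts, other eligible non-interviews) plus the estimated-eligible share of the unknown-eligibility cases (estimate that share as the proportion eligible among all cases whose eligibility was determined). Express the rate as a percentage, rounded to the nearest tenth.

Declined to participate = 127 + 120 = 247
Unknown eligibility = 784 + 121 = 905
Not eligible = 82 + 46 = 128
Top → 1027
Known eligible → 1027 + 135 + 247 + 389 + 46 = 1844
e = 1844 / (1844 + 128) = 1844 / 1972 = 0.9351
e × U → 0.9351 × 905 = 846.27
Base → 1844 + 846.27 = 2690.27
RR3 = 1027 / 2690.27 = 0.3817

38.2%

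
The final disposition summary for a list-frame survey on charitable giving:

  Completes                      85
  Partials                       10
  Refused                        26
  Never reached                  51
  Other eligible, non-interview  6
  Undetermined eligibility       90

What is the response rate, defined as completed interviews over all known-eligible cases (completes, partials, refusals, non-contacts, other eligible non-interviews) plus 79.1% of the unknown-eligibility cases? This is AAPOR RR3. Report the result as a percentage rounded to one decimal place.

34.1%

Top → 85
Known eligible → 85 + 10 + 26 + 51 + 6 = 178
Eligible share of unknowns → 0.7910 × 90 = 71.19
Base → 178 + 71.19 = 249.19
RR3 = 85 / 249.19 = 0.3411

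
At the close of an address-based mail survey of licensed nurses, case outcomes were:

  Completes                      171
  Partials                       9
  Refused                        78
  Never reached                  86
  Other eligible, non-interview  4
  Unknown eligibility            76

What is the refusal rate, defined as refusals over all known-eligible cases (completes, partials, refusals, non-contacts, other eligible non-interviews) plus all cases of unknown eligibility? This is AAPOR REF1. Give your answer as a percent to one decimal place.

Numerator = 78
Denom = 171 + 9 + 78 + 86 + 4 + 76 = 424
REF1 = 78 / 424 = 0.1840

18.4%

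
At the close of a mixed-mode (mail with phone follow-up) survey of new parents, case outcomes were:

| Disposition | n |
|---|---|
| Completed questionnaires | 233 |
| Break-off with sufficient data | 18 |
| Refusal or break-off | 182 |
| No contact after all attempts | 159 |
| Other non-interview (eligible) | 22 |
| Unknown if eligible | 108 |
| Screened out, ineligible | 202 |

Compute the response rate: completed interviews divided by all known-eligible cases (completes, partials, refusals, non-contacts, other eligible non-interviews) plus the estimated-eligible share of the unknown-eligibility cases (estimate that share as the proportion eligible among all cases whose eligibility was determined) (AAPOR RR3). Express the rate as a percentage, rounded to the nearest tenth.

Numerator → 233
Determined eligible → 233 + 18 + 182 + 159 + 22 = 614
e = 614 / (614 + 202) = 614 / 816 = 0.7525
Estimated eligible among unknowns → 0.7525 × 108 = 81.27
Base → 614 + 81.27 = 695.27
RR3 = 233 / 695.27 = 0.3351

33.5%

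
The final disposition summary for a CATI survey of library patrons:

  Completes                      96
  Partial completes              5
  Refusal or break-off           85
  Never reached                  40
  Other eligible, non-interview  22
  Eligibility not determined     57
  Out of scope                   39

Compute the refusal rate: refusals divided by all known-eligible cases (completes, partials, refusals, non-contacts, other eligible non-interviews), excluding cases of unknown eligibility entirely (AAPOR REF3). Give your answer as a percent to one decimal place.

34.3%

Top = 85
Base = 96 + 5 + 85 + 40 + 22 = 248
REF3 = 85 / 248 = 0.3427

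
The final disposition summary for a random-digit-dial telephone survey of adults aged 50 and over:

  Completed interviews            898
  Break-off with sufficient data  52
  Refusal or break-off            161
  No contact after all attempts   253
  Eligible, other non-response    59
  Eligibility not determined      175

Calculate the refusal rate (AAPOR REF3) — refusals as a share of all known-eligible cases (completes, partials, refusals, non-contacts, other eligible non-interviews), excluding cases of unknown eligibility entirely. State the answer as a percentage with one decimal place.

11.3%

Numerator: 161
Base: 898 + 52 + 161 + 253 + 59 = 1423
REF3 = 161 / 1423 = 0.1131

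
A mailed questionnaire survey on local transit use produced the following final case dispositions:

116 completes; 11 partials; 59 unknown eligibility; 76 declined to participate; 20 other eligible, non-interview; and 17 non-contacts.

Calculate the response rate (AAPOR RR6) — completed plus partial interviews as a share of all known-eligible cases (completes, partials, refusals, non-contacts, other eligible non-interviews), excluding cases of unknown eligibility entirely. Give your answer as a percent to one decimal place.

Num → 116 + 11 = 127
Denom → 116 + 11 + 76 + 17 + 20 = 240
RR6 = 127 / 240 = 0.5292

52.9%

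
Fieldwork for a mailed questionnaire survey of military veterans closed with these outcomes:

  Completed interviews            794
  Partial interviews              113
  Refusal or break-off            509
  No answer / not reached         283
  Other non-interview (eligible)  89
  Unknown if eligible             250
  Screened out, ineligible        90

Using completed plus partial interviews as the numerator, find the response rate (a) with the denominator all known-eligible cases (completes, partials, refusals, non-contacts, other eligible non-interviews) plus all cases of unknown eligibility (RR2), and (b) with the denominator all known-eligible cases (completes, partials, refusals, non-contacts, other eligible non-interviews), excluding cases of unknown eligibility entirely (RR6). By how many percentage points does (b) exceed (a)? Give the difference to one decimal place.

Numerator = 794 + 113 = 907
Base = 794 + 113 + 509 + 283 + 89 + 250 = 2038
RR2 = 907 / 2038 = 0.4450
Base = 794 + 113 + 509 + 283 + 89 = 1788
RR6 = 907 / 1788 = 0.5073
Difference = 50.73 − 44.50 = 6.23 percentage points

6.2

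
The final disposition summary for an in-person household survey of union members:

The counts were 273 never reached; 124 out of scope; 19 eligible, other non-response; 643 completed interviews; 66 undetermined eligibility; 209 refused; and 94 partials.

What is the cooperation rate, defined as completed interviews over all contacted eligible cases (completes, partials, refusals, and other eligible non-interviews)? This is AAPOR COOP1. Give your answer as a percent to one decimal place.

66.6%

Top → 643
Denom → 643 + 94 + 209 + 19 = 965
COOP1 = 643 / 965 = 0.6663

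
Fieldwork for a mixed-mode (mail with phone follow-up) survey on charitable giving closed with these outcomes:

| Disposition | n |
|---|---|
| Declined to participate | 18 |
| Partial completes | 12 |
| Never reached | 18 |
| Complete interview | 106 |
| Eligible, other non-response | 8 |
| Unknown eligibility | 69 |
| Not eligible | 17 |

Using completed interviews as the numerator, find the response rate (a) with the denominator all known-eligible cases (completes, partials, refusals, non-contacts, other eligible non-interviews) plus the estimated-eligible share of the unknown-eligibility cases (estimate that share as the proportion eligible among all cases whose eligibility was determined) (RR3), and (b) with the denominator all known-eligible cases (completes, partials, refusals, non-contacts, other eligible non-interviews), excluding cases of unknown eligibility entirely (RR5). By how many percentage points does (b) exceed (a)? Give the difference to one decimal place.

18.2

Numerator: 106
Eligible (known): 106 + 12 + 18 + 18 + 8 = 162
e = 162 / (162 + 17) = 162 / 179 = 0.9050
Eligible share of unknowns: 0.9050 × 69 = 62.45
Base: 162 + 62.45 = 224.45
RR3 = 106 / 224.45 = 0.4723
Base: 106 + 12 + 18 + 18 + 8 = 162
RR5 = 106 / 162 = 0.6543
Difference = 65.43 − 47.23 = 18.20 percentage points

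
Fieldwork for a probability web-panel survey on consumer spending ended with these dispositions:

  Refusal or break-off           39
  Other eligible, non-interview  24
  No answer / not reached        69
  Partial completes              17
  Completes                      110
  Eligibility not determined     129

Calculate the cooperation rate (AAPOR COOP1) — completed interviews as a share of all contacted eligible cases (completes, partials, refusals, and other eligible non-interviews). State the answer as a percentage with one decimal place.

57.9%

Top: 110
Denominator: 110 + 17 + 39 + 24 = 190
COOP1 = 110 / 190 = 0.5789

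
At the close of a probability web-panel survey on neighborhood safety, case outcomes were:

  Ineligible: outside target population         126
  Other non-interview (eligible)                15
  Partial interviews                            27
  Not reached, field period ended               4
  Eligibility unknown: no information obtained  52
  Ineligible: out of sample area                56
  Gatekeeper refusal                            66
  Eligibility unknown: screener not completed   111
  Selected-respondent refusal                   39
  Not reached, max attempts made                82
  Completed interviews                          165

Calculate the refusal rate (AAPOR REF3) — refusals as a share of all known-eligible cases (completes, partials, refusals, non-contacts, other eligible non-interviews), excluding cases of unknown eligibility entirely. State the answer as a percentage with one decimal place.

26.4%

Refused = 66 + 39 = 105
No answer / not reached = 4 + 82 = 86
Unknown eligibility = 111 + 52 = 163
Ineligible = 126 + 56 = 182
Numerator → 105
Denominator → 165 + 27 + 105 + 86 + 15 = 398
REF3 = 105 / 398 = 0.2638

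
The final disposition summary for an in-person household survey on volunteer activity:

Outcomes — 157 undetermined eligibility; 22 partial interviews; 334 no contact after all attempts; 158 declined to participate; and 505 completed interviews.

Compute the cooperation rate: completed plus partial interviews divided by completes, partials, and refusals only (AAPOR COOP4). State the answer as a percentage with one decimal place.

76.9%

Top: 505 + 22 = 527
Denominator: 505 + 22 + 158 = 685
COOP4 = 527 / 685 = 0.7693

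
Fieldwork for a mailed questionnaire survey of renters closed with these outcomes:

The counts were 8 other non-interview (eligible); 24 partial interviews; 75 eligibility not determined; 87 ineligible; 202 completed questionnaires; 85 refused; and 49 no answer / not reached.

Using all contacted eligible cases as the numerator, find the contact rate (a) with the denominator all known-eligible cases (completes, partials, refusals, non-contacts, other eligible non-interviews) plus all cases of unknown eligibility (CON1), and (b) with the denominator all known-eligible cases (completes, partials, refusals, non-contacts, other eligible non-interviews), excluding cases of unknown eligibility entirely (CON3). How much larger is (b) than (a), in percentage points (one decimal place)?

Top → 202 + 24 + 85 + 8 = 319
Base → 202 + 24 + 85 + 49 + 8 + 75 = 443
CON1 = 319 / 443 = 0.7201
Base → 202 + 24 + 85 + 49 + 8 = 368
CON3 = 319 / 368 = 0.8668
Difference = 86.68 − 72.01 = 14.67 percentage points

14.7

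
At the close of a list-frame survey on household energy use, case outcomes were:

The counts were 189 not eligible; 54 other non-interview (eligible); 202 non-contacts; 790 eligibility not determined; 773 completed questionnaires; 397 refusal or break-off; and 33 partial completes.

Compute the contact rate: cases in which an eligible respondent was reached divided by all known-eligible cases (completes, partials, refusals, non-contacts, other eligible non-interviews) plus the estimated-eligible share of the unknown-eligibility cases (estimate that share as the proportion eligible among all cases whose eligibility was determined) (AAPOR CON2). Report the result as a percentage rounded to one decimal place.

Numerator = 773 + 33 + 397 + 54 = 1257
Eligible (known) = 773 + 33 + 397 + 202 + 54 = 1459
e = 1459 / (1459 + 189) = 1459 / 1648 = 0.8853
e × U = 0.8853 × 790 = 699.39
Denom = 1459 + 699.39 = 2158.39
CON2 = 1257 / 2158.39 = 0.5824

58.2%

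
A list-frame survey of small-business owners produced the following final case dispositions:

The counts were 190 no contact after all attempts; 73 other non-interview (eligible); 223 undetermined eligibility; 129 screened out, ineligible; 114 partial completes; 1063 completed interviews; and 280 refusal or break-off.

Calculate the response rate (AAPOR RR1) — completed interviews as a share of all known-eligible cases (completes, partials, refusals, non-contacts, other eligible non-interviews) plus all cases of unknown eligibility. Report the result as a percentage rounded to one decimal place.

Num: 1063
Denominator: 1063 + 114 + 280 + 190 + 73 + 223 = 1943
RR1 = 1063 / 1943 = 0.5471

54.7%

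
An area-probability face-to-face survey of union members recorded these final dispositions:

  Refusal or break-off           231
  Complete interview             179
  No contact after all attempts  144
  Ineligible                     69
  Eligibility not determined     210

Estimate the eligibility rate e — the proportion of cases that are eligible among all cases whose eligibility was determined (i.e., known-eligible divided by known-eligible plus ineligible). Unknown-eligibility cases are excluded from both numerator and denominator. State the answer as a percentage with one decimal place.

Known eligible = 179 + 231 + 144 = 554
e = 554 / (554 + 69) = 554 / 623 = 0.8892

88.9%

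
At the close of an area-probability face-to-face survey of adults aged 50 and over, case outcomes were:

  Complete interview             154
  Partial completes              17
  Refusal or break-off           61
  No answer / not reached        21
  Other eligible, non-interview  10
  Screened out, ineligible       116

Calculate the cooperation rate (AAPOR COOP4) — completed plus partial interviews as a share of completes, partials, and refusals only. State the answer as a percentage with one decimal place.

73.7%

Num → 154 + 17 = 171
Denom → 154 + 17 + 61 = 232
COOP4 = 171 / 232 = 0.7371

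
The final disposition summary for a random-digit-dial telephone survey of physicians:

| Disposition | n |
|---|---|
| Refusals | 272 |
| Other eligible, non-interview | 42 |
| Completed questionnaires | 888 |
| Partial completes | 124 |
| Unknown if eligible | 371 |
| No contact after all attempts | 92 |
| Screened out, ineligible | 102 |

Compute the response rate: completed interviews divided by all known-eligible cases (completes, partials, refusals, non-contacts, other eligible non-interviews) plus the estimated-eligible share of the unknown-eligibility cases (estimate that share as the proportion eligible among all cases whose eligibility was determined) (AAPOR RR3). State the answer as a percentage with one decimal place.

Top: 888
Eligible (known): 888 + 124 + 272 + 92 + 42 = 1418
e = 1418 / (1418 + 102) = 1418 / 1520 = 0.9329
e × U: 0.9329 × 371 = 346.11
Denom: 1418 + 346.11 = 1764.11
RR3 = 888 / 1764.11 = 0.5034

50.3%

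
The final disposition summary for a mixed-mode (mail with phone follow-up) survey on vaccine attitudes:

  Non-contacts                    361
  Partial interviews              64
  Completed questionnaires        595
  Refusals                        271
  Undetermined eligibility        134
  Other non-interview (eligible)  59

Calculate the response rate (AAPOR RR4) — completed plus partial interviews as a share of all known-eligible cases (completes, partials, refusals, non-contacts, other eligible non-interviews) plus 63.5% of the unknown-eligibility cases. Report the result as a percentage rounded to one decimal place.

45.9%

Numerator = 595 + 64 = 659
Known eligible = 595 + 64 + 271 + 361 + 59 = 1350
e × U = 0.6350 × 134 = 85.09
Base = 1350 + 85.09 = 1435.09
RR4 = 659 / 1435.09 = 0.4592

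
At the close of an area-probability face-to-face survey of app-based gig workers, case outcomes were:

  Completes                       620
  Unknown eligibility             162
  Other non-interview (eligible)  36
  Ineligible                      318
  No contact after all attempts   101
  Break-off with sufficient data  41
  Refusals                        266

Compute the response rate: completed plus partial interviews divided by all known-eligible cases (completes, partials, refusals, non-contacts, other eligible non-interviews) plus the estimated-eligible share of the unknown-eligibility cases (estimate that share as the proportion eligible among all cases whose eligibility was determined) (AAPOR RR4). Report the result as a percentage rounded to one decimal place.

55.6%

Num: 620 + 41 = 661
Known eligible: 620 + 41 + 266 + 101 + 36 = 1064
e = 1064 / (1064 + 318) = 1064 / 1382 = 0.7699
e × U: 0.7699 × 162 = 124.72
Base: 1064 + 124.72 = 1188.72
RR4 = 661 / 1188.72 = 0.5561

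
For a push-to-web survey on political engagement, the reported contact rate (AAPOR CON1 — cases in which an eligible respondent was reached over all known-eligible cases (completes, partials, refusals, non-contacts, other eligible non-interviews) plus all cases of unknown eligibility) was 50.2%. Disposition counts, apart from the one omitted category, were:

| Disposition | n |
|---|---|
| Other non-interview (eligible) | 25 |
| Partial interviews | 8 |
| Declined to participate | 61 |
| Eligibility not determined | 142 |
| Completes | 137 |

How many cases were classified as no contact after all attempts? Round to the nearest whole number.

87

Numerator = 137 + 8 + 61 + 25 = 231
CON1 = 231 / D = 0.502
D = 231 / 0.502 = 460.2
Remaining denominator categories sum to 373
no contact after all attempts = 460.2 − 373 ≈ 87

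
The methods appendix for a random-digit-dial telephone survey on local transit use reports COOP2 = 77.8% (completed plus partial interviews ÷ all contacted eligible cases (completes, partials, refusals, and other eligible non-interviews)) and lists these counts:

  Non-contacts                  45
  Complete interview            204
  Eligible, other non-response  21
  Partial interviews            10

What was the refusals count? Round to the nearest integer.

40

Num → 204 + 10 = 214
COOP2 = 214 / D = 0.778
D = 214 / 0.778 = 275.1
Remaining denominator categories sum to 235
refusals = 275.1 − 235 ≈ 40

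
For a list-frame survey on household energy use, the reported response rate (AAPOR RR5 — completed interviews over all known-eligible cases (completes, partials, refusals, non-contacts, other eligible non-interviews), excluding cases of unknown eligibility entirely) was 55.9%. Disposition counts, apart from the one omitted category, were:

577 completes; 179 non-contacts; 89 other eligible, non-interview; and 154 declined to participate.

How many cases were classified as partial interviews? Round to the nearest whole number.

RR5 = 577 / D = 0.559
D = 577 / 0.559 = 1032.2
Remaining denominator categories sum to 999
partial interviews = 1032.2 − 999 ≈ 33

33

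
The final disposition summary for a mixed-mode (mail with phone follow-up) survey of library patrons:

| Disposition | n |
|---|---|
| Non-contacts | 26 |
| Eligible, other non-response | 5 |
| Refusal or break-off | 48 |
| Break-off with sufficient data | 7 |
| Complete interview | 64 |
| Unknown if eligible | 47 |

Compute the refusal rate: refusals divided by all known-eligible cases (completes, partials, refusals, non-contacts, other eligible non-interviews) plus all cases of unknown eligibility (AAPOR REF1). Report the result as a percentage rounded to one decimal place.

Top → 48
Denominator → 64 + 7 + 48 + 26 + 5 + 47 = 197
REF1 = 48 / 197 = 0.2437

24.4%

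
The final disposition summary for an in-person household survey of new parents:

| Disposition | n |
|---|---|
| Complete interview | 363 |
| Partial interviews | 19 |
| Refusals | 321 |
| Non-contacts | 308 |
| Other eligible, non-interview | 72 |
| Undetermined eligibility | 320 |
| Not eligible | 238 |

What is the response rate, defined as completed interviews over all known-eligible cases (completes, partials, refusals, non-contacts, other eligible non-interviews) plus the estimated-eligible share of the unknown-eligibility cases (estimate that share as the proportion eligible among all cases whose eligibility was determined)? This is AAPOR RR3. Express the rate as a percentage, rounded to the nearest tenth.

Top: 363
Eligible (known): 363 + 19 + 321 + 308 + 72 = 1083
e = 1083 / (1083 + 238) = 1083 / 1321 = 0.8198
Estimated eligible among unknowns: 0.8198 × 320 = 262.34
Base: 1083 + 262.34 = 1345.34
RR3 = 363 / 1345.34 = 0.2698

27.0%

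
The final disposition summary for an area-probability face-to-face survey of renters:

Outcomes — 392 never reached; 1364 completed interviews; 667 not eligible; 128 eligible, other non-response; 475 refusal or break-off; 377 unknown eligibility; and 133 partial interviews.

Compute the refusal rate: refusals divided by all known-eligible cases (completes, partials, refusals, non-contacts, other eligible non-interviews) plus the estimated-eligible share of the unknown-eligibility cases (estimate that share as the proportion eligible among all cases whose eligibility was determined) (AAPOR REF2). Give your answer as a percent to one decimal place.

17.0%

Numerator: 475
Known eligible: 1364 + 133 + 475 + 392 + 128 = 2492
e = 2492 / (2492 + 667) = 2492 / 3159 = 0.7889
Estimated eligible among unknowns: 0.7889 × 377 = 297.42
Base: 2492 + 297.42 = 2789.42
REF2 = 475 / 2789.42 = 0.1703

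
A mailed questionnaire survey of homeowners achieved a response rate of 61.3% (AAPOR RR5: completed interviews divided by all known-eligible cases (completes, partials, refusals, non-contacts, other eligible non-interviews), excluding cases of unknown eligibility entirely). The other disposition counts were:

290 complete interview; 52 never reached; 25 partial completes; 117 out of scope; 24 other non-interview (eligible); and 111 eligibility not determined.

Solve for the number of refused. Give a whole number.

RR5 = 290 / D = 0.613
D = 290 / 0.613 = 473.1
Remaining denominator categories sum to 391
refused = 473.1 − 391 ≈ 82

82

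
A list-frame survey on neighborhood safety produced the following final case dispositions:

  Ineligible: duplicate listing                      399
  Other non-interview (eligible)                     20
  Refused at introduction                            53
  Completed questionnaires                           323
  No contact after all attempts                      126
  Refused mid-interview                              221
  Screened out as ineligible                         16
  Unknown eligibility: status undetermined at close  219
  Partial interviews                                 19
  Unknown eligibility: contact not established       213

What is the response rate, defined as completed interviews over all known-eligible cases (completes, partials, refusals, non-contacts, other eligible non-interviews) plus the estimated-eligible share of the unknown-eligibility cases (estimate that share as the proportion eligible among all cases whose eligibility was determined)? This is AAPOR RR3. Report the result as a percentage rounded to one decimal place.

Refused = 53 + 221 = 274
Unknown if eligible = 213 + 219 = 432
Ineligible = 16 + 399 = 415
Top: 323
Determined eligible: 323 + 19 + 274 + 126 + 20 = 762
e = 762 / (762 + 415) = 762 / 1177 = 0.6474
e × U: 0.6474 × 432 = 279.68
Denominator: 762 + 279.68 = 1041.68
RR3 = 323 / 1041.68 = 0.3101

31.0%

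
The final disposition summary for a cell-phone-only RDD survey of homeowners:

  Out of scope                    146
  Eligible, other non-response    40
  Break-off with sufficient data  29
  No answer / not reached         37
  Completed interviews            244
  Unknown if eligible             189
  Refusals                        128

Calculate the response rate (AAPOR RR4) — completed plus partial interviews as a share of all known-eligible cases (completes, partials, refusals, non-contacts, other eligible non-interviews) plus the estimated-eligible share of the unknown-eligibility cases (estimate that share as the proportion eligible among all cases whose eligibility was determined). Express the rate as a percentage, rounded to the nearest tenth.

Numerator = 244 + 29 = 273
Determined eligible = 244 + 29 + 128 + 37 + 40 = 478
e = 478 / (478 + 146) = 478 / 624 = 0.7660
Eligible share of unknowns = 0.7660 × 189 = 144.77
Denominator = 478 + 144.77 = 622.77
RR4 = 273 / 622.77 = 0.4384

43.8%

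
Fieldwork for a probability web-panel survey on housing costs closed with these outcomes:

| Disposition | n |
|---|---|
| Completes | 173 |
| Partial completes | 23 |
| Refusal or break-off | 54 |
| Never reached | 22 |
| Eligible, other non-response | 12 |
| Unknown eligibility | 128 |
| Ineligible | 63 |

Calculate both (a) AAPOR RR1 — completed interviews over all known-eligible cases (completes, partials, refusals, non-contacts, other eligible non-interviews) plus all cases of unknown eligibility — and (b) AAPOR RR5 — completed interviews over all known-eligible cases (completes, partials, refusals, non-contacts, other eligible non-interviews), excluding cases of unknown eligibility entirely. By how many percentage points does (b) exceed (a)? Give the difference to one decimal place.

18.9

Numerator: 173
Base: 173 + 23 + 54 + 22 + 12 + 128 = 412
RR1 = 173 / 412 = 0.4199
Base: 173 + 23 + 54 + 22 + 12 = 284
RR5 = 173 / 284 = 0.6092
Difference = 60.92 − 41.99 = 18.93 percentage points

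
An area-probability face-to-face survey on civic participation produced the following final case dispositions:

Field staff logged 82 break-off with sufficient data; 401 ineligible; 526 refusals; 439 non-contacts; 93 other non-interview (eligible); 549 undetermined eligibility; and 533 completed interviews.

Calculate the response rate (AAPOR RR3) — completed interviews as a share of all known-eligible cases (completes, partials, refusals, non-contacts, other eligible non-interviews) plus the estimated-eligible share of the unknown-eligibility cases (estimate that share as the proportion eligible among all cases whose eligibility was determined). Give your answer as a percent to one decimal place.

Num → 533
Known eligible → 533 + 82 + 526 + 439 + 93 = 1673
e = 1673 / (1673 + 401) = 1673 / 2074 = 0.8067
e × U → 0.8067 × 549 = 442.88
Denom → 1673 + 442.88 = 2115.88
RR3 = 533 / 2115.88 = 0.2519

25.2%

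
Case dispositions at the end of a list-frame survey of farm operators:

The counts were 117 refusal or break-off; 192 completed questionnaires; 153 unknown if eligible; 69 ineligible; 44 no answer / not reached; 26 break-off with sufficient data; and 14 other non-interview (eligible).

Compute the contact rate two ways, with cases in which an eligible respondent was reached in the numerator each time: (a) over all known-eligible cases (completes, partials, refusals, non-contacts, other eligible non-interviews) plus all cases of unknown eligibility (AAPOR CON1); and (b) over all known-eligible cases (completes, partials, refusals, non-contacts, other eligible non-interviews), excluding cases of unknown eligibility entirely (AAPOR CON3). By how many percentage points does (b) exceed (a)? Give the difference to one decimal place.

Num → 192 + 26 + 117 + 14 = 349
Base → 192 + 26 + 117 + 44 + 14 + 153 = 546
CON1 = 349 / 546 = 0.6392
Base → 192 + 26 + 117 + 44 + 14 = 393
CON3 = 349 / 393 = 0.8880
Difference = 88.80 − 63.92 = 24.88 percentage points

24.9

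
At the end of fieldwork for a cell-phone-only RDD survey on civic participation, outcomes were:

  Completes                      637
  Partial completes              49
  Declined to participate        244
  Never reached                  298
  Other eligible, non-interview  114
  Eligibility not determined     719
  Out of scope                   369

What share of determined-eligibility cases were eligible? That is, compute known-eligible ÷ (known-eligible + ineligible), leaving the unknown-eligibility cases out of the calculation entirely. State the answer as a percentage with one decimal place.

78.4%

Eligible (known) → 637 + 49 + 244 + 298 + 114 = 1342
e = 1342 / (1342 + 369) = 1342 / 1711 = 0.7843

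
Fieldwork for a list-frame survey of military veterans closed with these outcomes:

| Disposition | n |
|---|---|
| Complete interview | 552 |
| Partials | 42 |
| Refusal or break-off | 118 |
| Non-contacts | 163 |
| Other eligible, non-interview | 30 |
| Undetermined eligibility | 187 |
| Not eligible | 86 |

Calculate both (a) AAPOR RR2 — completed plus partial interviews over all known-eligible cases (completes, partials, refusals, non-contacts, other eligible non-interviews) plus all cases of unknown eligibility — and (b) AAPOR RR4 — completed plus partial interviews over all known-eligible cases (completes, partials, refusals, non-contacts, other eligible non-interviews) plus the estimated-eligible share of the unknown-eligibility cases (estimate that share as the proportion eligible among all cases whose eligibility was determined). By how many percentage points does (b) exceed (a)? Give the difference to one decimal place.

0.8

Numerator = 552 + 42 = 594
Denominator = 552 + 42 + 118 + 163 + 30 + 187 = 1092
RR2 = 594 / 1092 = 0.5440
Determined eligible = 552 + 42 + 118 + 163 + 30 = 905
e = 905 / (905 + 86) = 905 / 991 = 0.9132
Eligible share of unknowns = 0.9132 × 187 = 170.77
Denominator = 905 + 170.77 = 1075.77
RR4 = 594 / 1075.77 = 0.5522
Difference = 55.22 − 54.40 = 0.82 percentage points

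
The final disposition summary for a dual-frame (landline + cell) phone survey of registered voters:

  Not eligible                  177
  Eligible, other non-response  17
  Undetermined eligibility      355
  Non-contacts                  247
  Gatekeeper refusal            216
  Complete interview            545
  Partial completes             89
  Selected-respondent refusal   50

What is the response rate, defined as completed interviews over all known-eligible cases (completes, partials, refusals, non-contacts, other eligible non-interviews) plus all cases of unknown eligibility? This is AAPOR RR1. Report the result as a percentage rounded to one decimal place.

Refused = 216 + 50 = 266
Top = 545
Denom = 545 + 89 + 266 + 247 + 17 + 355 = 1519
RR1 = 545 / 1519 = 0.3588

35.9%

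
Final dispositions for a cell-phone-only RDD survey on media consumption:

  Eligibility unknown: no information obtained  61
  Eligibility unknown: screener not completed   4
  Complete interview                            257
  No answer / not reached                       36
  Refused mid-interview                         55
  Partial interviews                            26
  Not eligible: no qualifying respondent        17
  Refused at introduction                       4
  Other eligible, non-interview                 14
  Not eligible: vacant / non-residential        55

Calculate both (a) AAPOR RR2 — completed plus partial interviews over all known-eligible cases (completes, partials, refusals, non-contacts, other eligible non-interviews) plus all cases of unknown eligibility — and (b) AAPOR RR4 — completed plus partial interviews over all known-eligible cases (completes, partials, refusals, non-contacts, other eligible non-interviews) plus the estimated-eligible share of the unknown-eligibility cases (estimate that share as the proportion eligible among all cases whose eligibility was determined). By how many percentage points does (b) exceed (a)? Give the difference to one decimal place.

Refusal or break-off = 4 + 55 = 59
Unknown eligibility = 4 + 61 = 65
Not eligible = 17 + 55 = 72
Numerator = 257 + 26 = 283
Denom = 257 + 26 + 59 + 36 + 14 + 65 = 457
RR2 = 283 / 457 = 0.6193
Determined eligible = 257 + 26 + 59 + 36 + 14 = 392
e = 392 / (392 + 72) = 392 / 464 = 0.8448
Estimated eligible among unknowns = 0.8448 × 65 = 54.91
Denom = 392 + 54.91 = 446.91
RR4 = 283 / 446.91 = 0.6332
Difference = 63.32 − 61.93 = 1.39 percentage points

1.4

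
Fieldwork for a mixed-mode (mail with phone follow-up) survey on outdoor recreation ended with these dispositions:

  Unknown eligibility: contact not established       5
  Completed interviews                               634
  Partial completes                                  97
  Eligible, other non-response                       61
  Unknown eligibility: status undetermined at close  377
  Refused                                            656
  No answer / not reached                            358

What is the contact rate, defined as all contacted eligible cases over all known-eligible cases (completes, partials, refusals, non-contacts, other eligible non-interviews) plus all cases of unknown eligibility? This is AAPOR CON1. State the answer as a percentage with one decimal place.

Unknown if eligible = 5 + 377 = 382
Numerator = 634 + 97 + 656 + 61 = 1448
Base = 634 + 97 + 656 + 358 + 61 + 382 = 2188
CON1 = 1448 / 2188 = 0.6618

66.2%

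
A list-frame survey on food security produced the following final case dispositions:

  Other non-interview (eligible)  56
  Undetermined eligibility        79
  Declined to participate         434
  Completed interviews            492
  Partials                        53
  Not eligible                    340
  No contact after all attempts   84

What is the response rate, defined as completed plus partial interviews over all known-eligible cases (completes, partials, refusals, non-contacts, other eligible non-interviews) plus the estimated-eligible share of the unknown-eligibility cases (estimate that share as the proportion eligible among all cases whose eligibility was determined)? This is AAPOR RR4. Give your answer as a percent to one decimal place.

Num: 492 + 53 = 545
Eligible (known): 492 + 53 + 434 + 84 + 56 = 1119
e = 1119 / (1119 + 340) = 1119 / 1459 = 0.7670
Estimated eligible among unknowns: 0.7670 × 79 = 60.59
Denom: 1119 + 60.59 = 1179.59
RR4 = 545 / 1179.59 = 0.4620

46.2%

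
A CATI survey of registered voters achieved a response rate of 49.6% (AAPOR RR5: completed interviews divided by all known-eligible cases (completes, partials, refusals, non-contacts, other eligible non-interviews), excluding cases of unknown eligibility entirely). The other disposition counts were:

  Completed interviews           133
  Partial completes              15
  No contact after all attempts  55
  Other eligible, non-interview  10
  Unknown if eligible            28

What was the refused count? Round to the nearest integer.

55

RR5 = 133 / D = 0.496
D = 133 / 0.496 = 268.1
Remaining denominator categories sum to 213
refused = 268.1 − 213 ≈ 55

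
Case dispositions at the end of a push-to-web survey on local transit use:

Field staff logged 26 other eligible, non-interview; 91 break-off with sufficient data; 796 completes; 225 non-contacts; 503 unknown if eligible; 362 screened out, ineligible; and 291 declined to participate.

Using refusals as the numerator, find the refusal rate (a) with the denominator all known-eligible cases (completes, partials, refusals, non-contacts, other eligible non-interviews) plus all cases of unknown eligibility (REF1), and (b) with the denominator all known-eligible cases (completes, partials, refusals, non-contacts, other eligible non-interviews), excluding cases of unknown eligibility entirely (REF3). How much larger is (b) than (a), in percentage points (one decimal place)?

5.3

Numerator: 291
Base: 796 + 91 + 291 + 225 + 26 + 503 = 1932
REF1 = 291 / 1932 = 0.1506
Base: 796 + 91 + 291 + 225 + 26 = 1429
REF3 = 291 / 1429 = 0.2036
Difference = 20.36 − 15.06 = 5.30 percentage points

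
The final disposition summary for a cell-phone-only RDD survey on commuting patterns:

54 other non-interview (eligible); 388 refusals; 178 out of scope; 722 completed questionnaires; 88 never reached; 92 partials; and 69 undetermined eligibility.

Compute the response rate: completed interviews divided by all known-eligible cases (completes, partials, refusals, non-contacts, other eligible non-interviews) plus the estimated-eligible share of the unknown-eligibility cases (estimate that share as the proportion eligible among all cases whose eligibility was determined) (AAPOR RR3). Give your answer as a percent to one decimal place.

51.4%

Num → 722
Determined eligible → 722 + 92 + 388 + 88 + 54 = 1344
e = 1344 / (1344 + 178) = 1344 / 1522 = 0.8830
Eligible share of unknowns → 0.8830 × 69 = 60.93
Base → 1344 + 60.93 = 1404.93
RR3 = 722 / 1404.93 = 0.5139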